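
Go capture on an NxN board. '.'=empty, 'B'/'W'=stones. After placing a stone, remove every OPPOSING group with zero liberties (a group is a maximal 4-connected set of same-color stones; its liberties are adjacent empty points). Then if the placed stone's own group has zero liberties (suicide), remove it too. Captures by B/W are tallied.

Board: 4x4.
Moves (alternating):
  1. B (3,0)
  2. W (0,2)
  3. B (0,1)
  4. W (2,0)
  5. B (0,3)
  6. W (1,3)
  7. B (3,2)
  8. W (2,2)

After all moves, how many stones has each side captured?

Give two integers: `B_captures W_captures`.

Answer: 0 1

Derivation:
Move 1: B@(3,0) -> caps B=0 W=0
Move 2: W@(0,2) -> caps B=0 W=0
Move 3: B@(0,1) -> caps B=0 W=0
Move 4: W@(2,0) -> caps B=0 W=0
Move 5: B@(0,3) -> caps B=0 W=0
Move 6: W@(1,3) -> caps B=0 W=1
Move 7: B@(3,2) -> caps B=0 W=1
Move 8: W@(2,2) -> caps B=0 W=1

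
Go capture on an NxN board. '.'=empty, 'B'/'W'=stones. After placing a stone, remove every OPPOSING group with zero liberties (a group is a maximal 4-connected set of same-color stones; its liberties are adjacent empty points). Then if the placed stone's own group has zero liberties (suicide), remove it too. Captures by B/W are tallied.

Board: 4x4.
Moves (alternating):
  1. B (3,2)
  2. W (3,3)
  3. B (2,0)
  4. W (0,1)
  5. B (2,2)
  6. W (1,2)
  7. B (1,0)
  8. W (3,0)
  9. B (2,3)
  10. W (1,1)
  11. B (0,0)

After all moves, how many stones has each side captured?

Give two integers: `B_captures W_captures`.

Answer: 1 0

Derivation:
Move 1: B@(3,2) -> caps B=0 W=0
Move 2: W@(3,3) -> caps B=0 W=0
Move 3: B@(2,0) -> caps B=0 W=0
Move 4: W@(0,1) -> caps B=0 W=0
Move 5: B@(2,2) -> caps B=0 W=0
Move 6: W@(1,2) -> caps B=0 W=0
Move 7: B@(1,0) -> caps B=0 W=0
Move 8: W@(3,0) -> caps B=0 W=0
Move 9: B@(2,3) -> caps B=1 W=0
Move 10: W@(1,1) -> caps B=1 W=0
Move 11: B@(0,0) -> caps B=1 W=0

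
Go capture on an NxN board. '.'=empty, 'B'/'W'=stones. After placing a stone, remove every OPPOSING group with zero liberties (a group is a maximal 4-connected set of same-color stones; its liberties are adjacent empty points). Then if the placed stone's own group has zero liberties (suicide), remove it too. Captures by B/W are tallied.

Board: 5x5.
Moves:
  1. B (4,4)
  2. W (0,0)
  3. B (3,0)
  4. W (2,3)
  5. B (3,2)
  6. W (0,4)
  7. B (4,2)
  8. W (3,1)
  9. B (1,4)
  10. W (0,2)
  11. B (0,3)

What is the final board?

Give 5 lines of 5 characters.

Move 1: B@(4,4) -> caps B=0 W=0
Move 2: W@(0,0) -> caps B=0 W=0
Move 3: B@(3,0) -> caps B=0 W=0
Move 4: W@(2,3) -> caps B=0 W=0
Move 5: B@(3,2) -> caps B=0 W=0
Move 6: W@(0,4) -> caps B=0 W=0
Move 7: B@(4,2) -> caps B=0 W=0
Move 8: W@(3,1) -> caps B=0 W=0
Move 9: B@(1,4) -> caps B=0 W=0
Move 10: W@(0,2) -> caps B=0 W=0
Move 11: B@(0,3) -> caps B=1 W=0

Answer: W.WB.
....B
...W.
BWB..
..B.B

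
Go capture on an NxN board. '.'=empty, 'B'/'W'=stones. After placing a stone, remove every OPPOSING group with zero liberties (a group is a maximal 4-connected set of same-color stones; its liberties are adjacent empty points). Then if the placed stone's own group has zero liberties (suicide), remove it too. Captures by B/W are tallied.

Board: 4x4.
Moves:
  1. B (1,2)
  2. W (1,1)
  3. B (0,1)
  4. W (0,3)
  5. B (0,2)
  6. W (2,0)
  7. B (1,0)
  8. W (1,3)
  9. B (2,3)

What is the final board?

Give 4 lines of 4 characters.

Move 1: B@(1,2) -> caps B=0 W=0
Move 2: W@(1,1) -> caps B=0 W=0
Move 3: B@(0,1) -> caps B=0 W=0
Move 4: W@(0,3) -> caps B=0 W=0
Move 5: B@(0,2) -> caps B=0 W=0
Move 6: W@(2,0) -> caps B=0 W=0
Move 7: B@(1,0) -> caps B=0 W=0
Move 8: W@(1,3) -> caps B=0 W=0
Move 9: B@(2,3) -> caps B=2 W=0

Answer: .BB.
BWB.
W..B
....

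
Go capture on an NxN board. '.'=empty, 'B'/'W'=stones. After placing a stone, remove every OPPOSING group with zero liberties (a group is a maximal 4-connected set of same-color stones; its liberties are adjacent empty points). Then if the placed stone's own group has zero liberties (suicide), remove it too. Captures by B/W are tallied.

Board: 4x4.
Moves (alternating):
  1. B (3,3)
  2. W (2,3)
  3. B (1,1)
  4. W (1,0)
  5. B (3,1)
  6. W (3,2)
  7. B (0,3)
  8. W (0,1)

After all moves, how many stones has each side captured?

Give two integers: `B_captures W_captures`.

Move 1: B@(3,3) -> caps B=0 W=0
Move 2: W@(2,3) -> caps B=0 W=0
Move 3: B@(1,1) -> caps B=0 W=0
Move 4: W@(1,0) -> caps B=0 W=0
Move 5: B@(3,1) -> caps B=0 W=0
Move 6: W@(3,2) -> caps B=0 W=1
Move 7: B@(0,3) -> caps B=0 W=1
Move 8: W@(0,1) -> caps B=0 W=1

Answer: 0 1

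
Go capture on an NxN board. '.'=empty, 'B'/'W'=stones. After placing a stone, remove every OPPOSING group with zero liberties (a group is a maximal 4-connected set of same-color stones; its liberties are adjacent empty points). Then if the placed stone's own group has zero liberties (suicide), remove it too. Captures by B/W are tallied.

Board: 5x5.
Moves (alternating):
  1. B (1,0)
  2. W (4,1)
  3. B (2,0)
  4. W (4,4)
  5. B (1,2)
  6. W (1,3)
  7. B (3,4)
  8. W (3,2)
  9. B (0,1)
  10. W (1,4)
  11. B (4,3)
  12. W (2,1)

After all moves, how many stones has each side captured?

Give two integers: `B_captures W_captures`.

Move 1: B@(1,0) -> caps B=0 W=0
Move 2: W@(4,1) -> caps B=0 W=0
Move 3: B@(2,0) -> caps B=0 W=0
Move 4: W@(4,4) -> caps B=0 W=0
Move 5: B@(1,2) -> caps B=0 W=0
Move 6: W@(1,3) -> caps B=0 W=0
Move 7: B@(3,4) -> caps B=0 W=0
Move 8: W@(3,2) -> caps B=0 W=0
Move 9: B@(0,1) -> caps B=0 W=0
Move 10: W@(1,4) -> caps B=0 W=0
Move 11: B@(4,3) -> caps B=1 W=0
Move 12: W@(2,1) -> caps B=1 W=0

Answer: 1 0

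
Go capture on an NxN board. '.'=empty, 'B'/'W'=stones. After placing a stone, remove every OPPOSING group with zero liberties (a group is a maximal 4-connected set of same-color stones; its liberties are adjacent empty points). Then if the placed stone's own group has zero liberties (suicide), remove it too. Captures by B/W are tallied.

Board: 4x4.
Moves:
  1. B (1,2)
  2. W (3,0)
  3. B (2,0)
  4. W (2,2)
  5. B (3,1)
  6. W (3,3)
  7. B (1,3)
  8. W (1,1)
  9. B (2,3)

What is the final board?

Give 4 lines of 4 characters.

Answer: ....
.WBB
B.WB
.B.W

Derivation:
Move 1: B@(1,2) -> caps B=0 W=0
Move 2: W@(3,0) -> caps B=0 W=0
Move 3: B@(2,0) -> caps B=0 W=0
Move 4: W@(2,2) -> caps B=0 W=0
Move 5: B@(3,1) -> caps B=1 W=0
Move 6: W@(3,3) -> caps B=1 W=0
Move 7: B@(1,3) -> caps B=1 W=0
Move 8: W@(1,1) -> caps B=1 W=0
Move 9: B@(2,3) -> caps B=1 W=0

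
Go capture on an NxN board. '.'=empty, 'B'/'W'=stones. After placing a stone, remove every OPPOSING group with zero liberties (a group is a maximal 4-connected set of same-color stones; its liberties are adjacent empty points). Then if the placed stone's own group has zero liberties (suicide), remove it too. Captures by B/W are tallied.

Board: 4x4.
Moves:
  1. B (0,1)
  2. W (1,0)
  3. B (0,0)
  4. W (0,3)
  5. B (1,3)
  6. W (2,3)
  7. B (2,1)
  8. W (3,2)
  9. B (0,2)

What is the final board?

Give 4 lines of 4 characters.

Answer: BBB.
W..B
.B.W
..W.

Derivation:
Move 1: B@(0,1) -> caps B=0 W=0
Move 2: W@(1,0) -> caps B=0 W=0
Move 3: B@(0,0) -> caps B=0 W=0
Move 4: W@(0,3) -> caps B=0 W=0
Move 5: B@(1,3) -> caps B=0 W=0
Move 6: W@(2,3) -> caps B=0 W=0
Move 7: B@(2,1) -> caps B=0 W=0
Move 8: W@(3,2) -> caps B=0 W=0
Move 9: B@(0,2) -> caps B=1 W=0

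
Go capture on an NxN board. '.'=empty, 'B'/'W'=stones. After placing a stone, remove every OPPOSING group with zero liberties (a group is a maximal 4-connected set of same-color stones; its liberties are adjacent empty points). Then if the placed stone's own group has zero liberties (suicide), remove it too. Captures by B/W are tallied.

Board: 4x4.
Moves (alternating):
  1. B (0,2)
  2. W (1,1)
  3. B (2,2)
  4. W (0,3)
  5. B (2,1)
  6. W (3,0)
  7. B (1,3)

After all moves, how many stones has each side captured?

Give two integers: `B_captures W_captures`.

Answer: 1 0

Derivation:
Move 1: B@(0,2) -> caps B=0 W=0
Move 2: W@(1,1) -> caps B=0 W=0
Move 3: B@(2,2) -> caps B=0 W=0
Move 4: W@(0,3) -> caps B=0 W=0
Move 5: B@(2,1) -> caps B=0 W=0
Move 6: W@(3,0) -> caps B=0 W=0
Move 7: B@(1,3) -> caps B=1 W=0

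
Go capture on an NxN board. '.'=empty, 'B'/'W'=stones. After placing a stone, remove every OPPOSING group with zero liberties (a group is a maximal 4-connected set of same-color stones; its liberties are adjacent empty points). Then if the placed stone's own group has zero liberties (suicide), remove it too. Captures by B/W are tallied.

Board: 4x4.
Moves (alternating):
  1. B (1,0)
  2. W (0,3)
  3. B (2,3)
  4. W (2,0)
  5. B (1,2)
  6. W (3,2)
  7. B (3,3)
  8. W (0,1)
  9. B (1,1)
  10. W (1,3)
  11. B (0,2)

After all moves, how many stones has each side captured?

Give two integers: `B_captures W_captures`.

Move 1: B@(1,0) -> caps B=0 W=0
Move 2: W@(0,3) -> caps B=0 W=0
Move 3: B@(2,3) -> caps B=0 W=0
Move 4: W@(2,0) -> caps B=0 W=0
Move 5: B@(1,2) -> caps B=0 W=0
Move 6: W@(3,2) -> caps B=0 W=0
Move 7: B@(3,3) -> caps B=0 W=0
Move 8: W@(0,1) -> caps B=0 W=0
Move 9: B@(1,1) -> caps B=0 W=0
Move 10: W@(1,3) -> caps B=0 W=0
Move 11: B@(0,2) -> caps B=2 W=0

Answer: 2 0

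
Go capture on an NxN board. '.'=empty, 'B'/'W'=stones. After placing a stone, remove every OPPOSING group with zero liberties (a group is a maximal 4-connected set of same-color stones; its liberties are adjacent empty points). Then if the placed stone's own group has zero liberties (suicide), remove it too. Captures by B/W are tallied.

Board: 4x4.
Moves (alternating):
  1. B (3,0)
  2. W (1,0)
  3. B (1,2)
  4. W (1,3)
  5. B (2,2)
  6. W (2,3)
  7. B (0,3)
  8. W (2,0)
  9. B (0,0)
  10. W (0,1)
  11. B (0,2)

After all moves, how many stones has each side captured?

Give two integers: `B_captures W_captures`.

Move 1: B@(3,0) -> caps B=0 W=0
Move 2: W@(1,0) -> caps B=0 W=0
Move 3: B@(1,2) -> caps B=0 W=0
Move 4: W@(1,3) -> caps B=0 W=0
Move 5: B@(2,2) -> caps B=0 W=0
Move 6: W@(2,3) -> caps B=0 W=0
Move 7: B@(0,3) -> caps B=0 W=0
Move 8: W@(2,0) -> caps B=0 W=0
Move 9: B@(0,0) -> caps B=0 W=0
Move 10: W@(0,1) -> caps B=0 W=1
Move 11: B@(0,2) -> caps B=0 W=1

Answer: 0 1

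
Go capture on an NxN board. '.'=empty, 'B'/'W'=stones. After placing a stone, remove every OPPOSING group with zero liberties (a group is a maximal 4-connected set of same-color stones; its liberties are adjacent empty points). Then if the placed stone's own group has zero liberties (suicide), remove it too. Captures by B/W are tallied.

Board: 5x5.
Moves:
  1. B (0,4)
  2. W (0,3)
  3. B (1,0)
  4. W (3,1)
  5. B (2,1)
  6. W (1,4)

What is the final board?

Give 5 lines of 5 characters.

Move 1: B@(0,4) -> caps B=0 W=0
Move 2: W@(0,3) -> caps B=0 W=0
Move 3: B@(1,0) -> caps B=0 W=0
Move 4: W@(3,1) -> caps B=0 W=0
Move 5: B@(2,1) -> caps B=0 W=0
Move 6: W@(1,4) -> caps B=0 W=1

Answer: ...W.
B...W
.B...
.W...
.....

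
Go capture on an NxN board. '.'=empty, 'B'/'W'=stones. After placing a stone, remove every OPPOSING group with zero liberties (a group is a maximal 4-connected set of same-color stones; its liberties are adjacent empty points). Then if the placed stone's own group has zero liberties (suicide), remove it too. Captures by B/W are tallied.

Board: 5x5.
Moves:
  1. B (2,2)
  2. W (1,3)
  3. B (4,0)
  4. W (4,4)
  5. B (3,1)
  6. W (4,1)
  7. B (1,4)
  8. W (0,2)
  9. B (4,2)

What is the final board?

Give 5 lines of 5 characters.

Answer: ..W..
...WB
..B..
.B...
B.B.W

Derivation:
Move 1: B@(2,2) -> caps B=0 W=0
Move 2: W@(1,3) -> caps B=0 W=0
Move 3: B@(4,0) -> caps B=0 W=0
Move 4: W@(4,4) -> caps B=0 W=0
Move 5: B@(3,1) -> caps B=0 W=0
Move 6: W@(4,1) -> caps B=0 W=0
Move 7: B@(1,4) -> caps B=0 W=0
Move 8: W@(0,2) -> caps B=0 W=0
Move 9: B@(4,2) -> caps B=1 W=0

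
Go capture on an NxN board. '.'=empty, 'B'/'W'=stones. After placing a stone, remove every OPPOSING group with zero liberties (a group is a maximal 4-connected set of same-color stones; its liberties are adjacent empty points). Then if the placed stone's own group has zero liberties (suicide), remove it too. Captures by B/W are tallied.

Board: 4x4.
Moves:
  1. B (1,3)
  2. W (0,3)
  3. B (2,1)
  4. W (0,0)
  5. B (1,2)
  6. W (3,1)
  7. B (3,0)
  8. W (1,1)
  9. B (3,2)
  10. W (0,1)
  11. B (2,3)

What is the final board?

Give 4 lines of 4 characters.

Answer: WW.W
.WBB
.B.B
B.B.

Derivation:
Move 1: B@(1,3) -> caps B=0 W=0
Move 2: W@(0,3) -> caps B=0 W=0
Move 3: B@(2,1) -> caps B=0 W=0
Move 4: W@(0,0) -> caps B=0 W=0
Move 5: B@(1,2) -> caps B=0 W=0
Move 6: W@(3,1) -> caps B=0 W=0
Move 7: B@(3,0) -> caps B=0 W=0
Move 8: W@(1,1) -> caps B=0 W=0
Move 9: B@(3,2) -> caps B=1 W=0
Move 10: W@(0,1) -> caps B=1 W=0
Move 11: B@(2,3) -> caps B=1 W=0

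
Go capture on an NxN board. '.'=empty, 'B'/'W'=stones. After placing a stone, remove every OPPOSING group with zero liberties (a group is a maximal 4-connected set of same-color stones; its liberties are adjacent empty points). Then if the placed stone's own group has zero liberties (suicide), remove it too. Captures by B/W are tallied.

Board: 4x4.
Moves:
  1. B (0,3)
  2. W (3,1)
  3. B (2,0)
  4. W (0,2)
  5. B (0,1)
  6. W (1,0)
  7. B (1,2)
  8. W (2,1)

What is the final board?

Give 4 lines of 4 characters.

Move 1: B@(0,3) -> caps B=0 W=0
Move 2: W@(3,1) -> caps B=0 W=0
Move 3: B@(2,0) -> caps B=0 W=0
Move 4: W@(0,2) -> caps B=0 W=0
Move 5: B@(0,1) -> caps B=0 W=0
Move 6: W@(1,0) -> caps B=0 W=0
Move 7: B@(1,2) -> caps B=1 W=0
Move 8: W@(2,1) -> caps B=1 W=0

Answer: .B.B
W.B.
BW..
.W..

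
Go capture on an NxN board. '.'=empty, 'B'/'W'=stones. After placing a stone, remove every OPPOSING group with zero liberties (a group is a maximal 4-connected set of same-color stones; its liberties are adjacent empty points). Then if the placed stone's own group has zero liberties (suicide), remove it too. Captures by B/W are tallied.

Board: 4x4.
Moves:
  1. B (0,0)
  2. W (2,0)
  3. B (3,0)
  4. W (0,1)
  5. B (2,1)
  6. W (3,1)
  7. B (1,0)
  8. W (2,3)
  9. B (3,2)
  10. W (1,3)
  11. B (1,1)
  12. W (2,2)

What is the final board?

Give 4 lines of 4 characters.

Move 1: B@(0,0) -> caps B=0 W=0
Move 2: W@(2,0) -> caps B=0 W=0
Move 3: B@(3,0) -> caps B=0 W=0
Move 4: W@(0,1) -> caps B=0 W=0
Move 5: B@(2,1) -> caps B=0 W=0
Move 6: W@(3,1) -> caps B=0 W=1
Move 7: B@(1,0) -> caps B=0 W=1
Move 8: W@(2,3) -> caps B=0 W=1
Move 9: B@(3,2) -> caps B=0 W=1
Move 10: W@(1,3) -> caps B=0 W=1
Move 11: B@(1,1) -> caps B=0 W=1
Move 12: W@(2,2) -> caps B=0 W=1

Answer: BW..
BB.W
WBWW
.WB.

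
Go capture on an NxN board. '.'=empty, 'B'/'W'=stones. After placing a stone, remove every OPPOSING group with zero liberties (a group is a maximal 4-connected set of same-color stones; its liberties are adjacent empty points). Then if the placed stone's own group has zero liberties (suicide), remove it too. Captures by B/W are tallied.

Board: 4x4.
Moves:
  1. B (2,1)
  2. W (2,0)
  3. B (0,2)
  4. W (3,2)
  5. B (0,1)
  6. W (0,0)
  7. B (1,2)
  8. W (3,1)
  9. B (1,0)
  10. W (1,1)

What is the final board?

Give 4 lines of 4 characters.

Move 1: B@(2,1) -> caps B=0 W=0
Move 2: W@(2,0) -> caps B=0 W=0
Move 3: B@(0,2) -> caps B=0 W=0
Move 4: W@(3,2) -> caps B=0 W=0
Move 5: B@(0,1) -> caps B=0 W=0
Move 6: W@(0,0) -> caps B=0 W=0
Move 7: B@(1,2) -> caps B=0 W=0
Move 8: W@(3,1) -> caps B=0 W=0
Move 9: B@(1,0) -> caps B=1 W=0
Move 10: W@(1,1) -> caps B=1 W=0

Answer: .BB.
B.B.
WB..
.WW.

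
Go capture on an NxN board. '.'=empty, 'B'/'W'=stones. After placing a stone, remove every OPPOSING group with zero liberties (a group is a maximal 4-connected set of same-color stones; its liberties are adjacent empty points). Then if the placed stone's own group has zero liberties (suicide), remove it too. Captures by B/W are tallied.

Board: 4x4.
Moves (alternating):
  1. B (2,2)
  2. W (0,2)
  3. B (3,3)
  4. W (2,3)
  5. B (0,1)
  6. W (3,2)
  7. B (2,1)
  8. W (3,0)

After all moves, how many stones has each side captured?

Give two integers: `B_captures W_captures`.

Move 1: B@(2,2) -> caps B=0 W=0
Move 2: W@(0,2) -> caps B=0 W=0
Move 3: B@(3,3) -> caps B=0 W=0
Move 4: W@(2,3) -> caps B=0 W=0
Move 5: B@(0,1) -> caps B=0 W=0
Move 6: W@(3,2) -> caps B=0 W=1
Move 7: B@(2,1) -> caps B=0 W=1
Move 8: W@(3,0) -> caps B=0 W=1

Answer: 0 1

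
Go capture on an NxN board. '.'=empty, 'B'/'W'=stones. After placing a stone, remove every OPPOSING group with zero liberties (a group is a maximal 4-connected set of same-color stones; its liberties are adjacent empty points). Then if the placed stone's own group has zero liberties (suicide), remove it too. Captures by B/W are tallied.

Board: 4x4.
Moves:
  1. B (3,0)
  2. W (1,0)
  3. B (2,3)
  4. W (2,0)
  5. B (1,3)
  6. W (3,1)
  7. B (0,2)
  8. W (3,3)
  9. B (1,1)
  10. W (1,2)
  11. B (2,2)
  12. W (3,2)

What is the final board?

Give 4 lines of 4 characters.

Answer: ..B.
WB.B
W.BB
.WWW

Derivation:
Move 1: B@(3,0) -> caps B=0 W=0
Move 2: W@(1,0) -> caps B=0 W=0
Move 3: B@(2,3) -> caps B=0 W=0
Move 4: W@(2,0) -> caps B=0 W=0
Move 5: B@(1,3) -> caps B=0 W=0
Move 6: W@(3,1) -> caps B=0 W=1
Move 7: B@(0,2) -> caps B=0 W=1
Move 8: W@(3,3) -> caps B=0 W=1
Move 9: B@(1,1) -> caps B=0 W=1
Move 10: W@(1,2) -> caps B=0 W=1
Move 11: B@(2,2) -> caps B=1 W=1
Move 12: W@(3,2) -> caps B=1 W=1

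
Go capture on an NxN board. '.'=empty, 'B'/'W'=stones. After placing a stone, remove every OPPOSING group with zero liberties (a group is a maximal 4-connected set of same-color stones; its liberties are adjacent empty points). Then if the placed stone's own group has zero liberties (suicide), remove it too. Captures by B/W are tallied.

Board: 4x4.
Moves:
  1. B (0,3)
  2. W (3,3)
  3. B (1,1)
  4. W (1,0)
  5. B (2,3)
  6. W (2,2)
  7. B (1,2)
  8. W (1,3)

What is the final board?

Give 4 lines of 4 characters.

Move 1: B@(0,3) -> caps B=0 W=0
Move 2: W@(3,3) -> caps B=0 W=0
Move 3: B@(1,1) -> caps B=0 W=0
Move 4: W@(1,0) -> caps B=0 W=0
Move 5: B@(2,3) -> caps B=0 W=0
Move 6: W@(2,2) -> caps B=0 W=0
Move 7: B@(1,2) -> caps B=0 W=0
Move 8: W@(1,3) -> caps B=0 W=1

Answer: ...B
WBBW
..W.
...W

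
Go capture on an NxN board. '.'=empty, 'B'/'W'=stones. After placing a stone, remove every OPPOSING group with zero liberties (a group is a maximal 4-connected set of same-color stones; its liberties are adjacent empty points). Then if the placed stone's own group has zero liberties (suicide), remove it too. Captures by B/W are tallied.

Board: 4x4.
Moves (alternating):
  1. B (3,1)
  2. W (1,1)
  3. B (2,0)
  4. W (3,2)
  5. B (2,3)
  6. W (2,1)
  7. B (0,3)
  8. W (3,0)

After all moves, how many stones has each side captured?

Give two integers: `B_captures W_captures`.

Answer: 0 1

Derivation:
Move 1: B@(3,1) -> caps B=0 W=0
Move 2: W@(1,1) -> caps B=0 W=0
Move 3: B@(2,0) -> caps B=0 W=0
Move 4: W@(3,2) -> caps B=0 W=0
Move 5: B@(2,3) -> caps B=0 W=0
Move 6: W@(2,1) -> caps B=0 W=0
Move 7: B@(0,3) -> caps B=0 W=0
Move 8: W@(3,0) -> caps B=0 W=1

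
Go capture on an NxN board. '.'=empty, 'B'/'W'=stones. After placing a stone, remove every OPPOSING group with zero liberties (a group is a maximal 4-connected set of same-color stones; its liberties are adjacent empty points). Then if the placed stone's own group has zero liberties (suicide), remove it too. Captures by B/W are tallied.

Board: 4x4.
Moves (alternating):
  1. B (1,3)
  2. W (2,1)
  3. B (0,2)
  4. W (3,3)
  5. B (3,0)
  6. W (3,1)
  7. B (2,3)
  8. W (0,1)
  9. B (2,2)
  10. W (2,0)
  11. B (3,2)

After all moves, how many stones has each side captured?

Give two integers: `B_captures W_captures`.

Move 1: B@(1,3) -> caps B=0 W=0
Move 2: W@(2,1) -> caps B=0 W=0
Move 3: B@(0,2) -> caps B=0 W=0
Move 4: W@(3,3) -> caps B=0 W=0
Move 5: B@(3,0) -> caps B=0 W=0
Move 6: W@(3,1) -> caps B=0 W=0
Move 7: B@(2,3) -> caps B=0 W=0
Move 8: W@(0,1) -> caps B=0 W=0
Move 9: B@(2,2) -> caps B=0 W=0
Move 10: W@(2,0) -> caps B=0 W=1
Move 11: B@(3,2) -> caps B=1 W=1

Answer: 1 1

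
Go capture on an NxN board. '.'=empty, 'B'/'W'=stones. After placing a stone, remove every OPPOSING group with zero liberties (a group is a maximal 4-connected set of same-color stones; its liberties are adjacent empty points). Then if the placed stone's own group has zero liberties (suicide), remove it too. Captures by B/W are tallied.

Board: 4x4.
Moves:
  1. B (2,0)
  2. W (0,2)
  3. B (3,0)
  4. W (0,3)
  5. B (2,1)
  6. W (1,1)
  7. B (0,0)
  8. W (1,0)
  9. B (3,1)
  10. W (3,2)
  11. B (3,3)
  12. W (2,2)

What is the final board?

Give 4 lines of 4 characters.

Move 1: B@(2,0) -> caps B=0 W=0
Move 2: W@(0,2) -> caps B=0 W=0
Move 3: B@(3,0) -> caps B=0 W=0
Move 4: W@(0,3) -> caps B=0 W=0
Move 5: B@(2,1) -> caps B=0 W=0
Move 6: W@(1,1) -> caps B=0 W=0
Move 7: B@(0,0) -> caps B=0 W=0
Move 8: W@(1,0) -> caps B=0 W=0
Move 9: B@(3,1) -> caps B=0 W=0
Move 10: W@(3,2) -> caps B=0 W=0
Move 11: B@(3,3) -> caps B=0 W=0
Move 12: W@(2,2) -> caps B=0 W=4

Answer: B.WW
WW..
..W.
..WB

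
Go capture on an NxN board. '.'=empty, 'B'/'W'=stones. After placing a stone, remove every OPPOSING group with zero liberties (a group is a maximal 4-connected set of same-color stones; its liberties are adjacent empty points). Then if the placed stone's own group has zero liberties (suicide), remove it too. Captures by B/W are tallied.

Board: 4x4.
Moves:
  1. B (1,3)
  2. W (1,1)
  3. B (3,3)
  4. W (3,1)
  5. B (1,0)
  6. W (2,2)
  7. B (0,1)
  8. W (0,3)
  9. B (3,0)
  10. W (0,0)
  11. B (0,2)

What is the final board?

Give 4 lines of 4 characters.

Answer: .BB.
BW.B
..W.
BW.B

Derivation:
Move 1: B@(1,3) -> caps B=0 W=0
Move 2: W@(1,1) -> caps B=0 W=0
Move 3: B@(3,3) -> caps B=0 W=0
Move 4: W@(3,1) -> caps B=0 W=0
Move 5: B@(1,0) -> caps B=0 W=0
Move 6: W@(2,2) -> caps B=0 W=0
Move 7: B@(0,1) -> caps B=0 W=0
Move 8: W@(0,3) -> caps B=0 W=0
Move 9: B@(3,0) -> caps B=0 W=0
Move 10: W@(0,0) -> caps B=0 W=0
Move 11: B@(0,2) -> caps B=1 W=0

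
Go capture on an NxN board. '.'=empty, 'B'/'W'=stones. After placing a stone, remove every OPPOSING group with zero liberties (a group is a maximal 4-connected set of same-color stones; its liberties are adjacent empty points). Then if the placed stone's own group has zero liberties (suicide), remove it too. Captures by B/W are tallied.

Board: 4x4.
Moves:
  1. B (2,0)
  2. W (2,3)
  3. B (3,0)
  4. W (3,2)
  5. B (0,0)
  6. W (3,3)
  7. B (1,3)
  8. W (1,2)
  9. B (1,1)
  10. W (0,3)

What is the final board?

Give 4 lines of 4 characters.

Answer: B..W
.BW.
B..W
B.WW

Derivation:
Move 1: B@(2,0) -> caps B=0 W=0
Move 2: W@(2,3) -> caps B=0 W=0
Move 3: B@(3,0) -> caps B=0 W=0
Move 4: W@(3,2) -> caps B=0 W=0
Move 5: B@(0,0) -> caps B=0 W=0
Move 6: W@(3,3) -> caps B=0 W=0
Move 7: B@(1,3) -> caps B=0 W=0
Move 8: W@(1,2) -> caps B=0 W=0
Move 9: B@(1,1) -> caps B=0 W=0
Move 10: W@(0,3) -> caps B=0 W=1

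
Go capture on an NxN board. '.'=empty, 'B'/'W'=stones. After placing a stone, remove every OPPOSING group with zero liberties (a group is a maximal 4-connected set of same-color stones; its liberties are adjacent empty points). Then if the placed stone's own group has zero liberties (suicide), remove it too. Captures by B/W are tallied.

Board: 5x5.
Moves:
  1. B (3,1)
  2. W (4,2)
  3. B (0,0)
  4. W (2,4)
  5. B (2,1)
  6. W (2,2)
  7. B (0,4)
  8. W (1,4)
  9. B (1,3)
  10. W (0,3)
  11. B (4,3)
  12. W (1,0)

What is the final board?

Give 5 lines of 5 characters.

Answer: B..W.
W..BW
.BW.W
.B...
..WB.

Derivation:
Move 1: B@(3,1) -> caps B=0 W=0
Move 2: W@(4,2) -> caps B=0 W=0
Move 3: B@(0,0) -> caps B=0 W=0
Move 4: W@(2,4) -> caps B=0 W=0
Move 5: B@(2,1) -> caps B=0 W=0
Move 6: W@(2,2) -> caps B=0 W=0
Move 7: B@(0,4) -> caps B=0 W=0
Move 8: W@(1,4) -> caps B=0 W=0
Move 9: B@(1,3) -> caps B=0 W=0
Move 10: W@(0,3) -> caps B=0 W=1
Move 11: B@(4,3) -> caps B=0 W=1
Move 12: W@(1,0) -> caps B=0 W=1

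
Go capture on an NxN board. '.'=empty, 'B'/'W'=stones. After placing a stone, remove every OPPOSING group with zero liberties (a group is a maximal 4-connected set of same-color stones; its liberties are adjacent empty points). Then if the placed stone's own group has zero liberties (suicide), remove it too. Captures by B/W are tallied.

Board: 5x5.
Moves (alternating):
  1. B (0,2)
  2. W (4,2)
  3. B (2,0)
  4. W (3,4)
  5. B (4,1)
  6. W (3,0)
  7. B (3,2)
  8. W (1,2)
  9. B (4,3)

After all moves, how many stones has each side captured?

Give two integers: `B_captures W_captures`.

Move 1: B@(0,2) -> caps B=0 W=0
Move 2: W@(4,2) -> caps B=0 W=0
Move 3: B@(2,0) -> caps B=0 W=0
Move 4: W@(3,4) -> caps B=0 W=0
Move 5: B@(4,1) -> caps B=0 W=0
Move 6: W@(3,0) -> caps B=0 W=0
Move 7: B@(3,2) -> caps B=0 W=0
Move 8: W@(1,2) -> caps B=0 W=0
Move 9: B@(4,3) -> caps B=1 W=0

Answer: 1 0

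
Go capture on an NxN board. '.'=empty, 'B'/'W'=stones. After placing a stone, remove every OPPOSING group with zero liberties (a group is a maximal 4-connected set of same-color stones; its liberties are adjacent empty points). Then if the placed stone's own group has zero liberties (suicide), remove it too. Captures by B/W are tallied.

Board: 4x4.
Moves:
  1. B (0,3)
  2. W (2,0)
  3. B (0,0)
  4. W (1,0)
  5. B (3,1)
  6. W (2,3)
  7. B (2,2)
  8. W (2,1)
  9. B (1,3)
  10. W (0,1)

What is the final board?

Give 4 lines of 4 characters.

Move 1: B@(0,3) -> caps B=0 W=0
Move 2: W@(2,0) -> caps B=0 W=0
Move 3: B@(0,0) -> caps B=0 W=0
Move 4: W@(1,0) -> caps B=0 W=0
Move 5: B@(3,1) -> caps B=0 W=0
Move 6: W@(2,3) -> caps B=0 W=0
Move 7: B@(2,2) -> caps B=0 W=0
Move 8: W@(2,1) -> caps B=0 W=0
Move 9: B@(1,3) -> caps B=0 W=0
Move 10: W@(0,1) -> caps B=0 W=1

Answer: .W.B
W..B
WWBW
.B..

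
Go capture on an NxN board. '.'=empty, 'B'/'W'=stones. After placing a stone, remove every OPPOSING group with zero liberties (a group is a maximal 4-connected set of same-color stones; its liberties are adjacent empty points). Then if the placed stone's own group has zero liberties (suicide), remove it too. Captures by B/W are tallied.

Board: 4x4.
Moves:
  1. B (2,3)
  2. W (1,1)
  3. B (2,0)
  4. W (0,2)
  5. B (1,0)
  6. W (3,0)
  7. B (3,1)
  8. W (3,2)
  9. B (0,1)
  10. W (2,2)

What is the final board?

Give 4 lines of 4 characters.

Answer: .BW.
BW..
B.WB
.BW.

Derivation:
Move 1: B@(2,3) -> caps B=0 W=0
Move 2: W@(1,1) -> caps B=0 W=0
Move 3: B@(2,0) -> caps B=0 W=0
Move 4: W@(0,2) -> caps B=0 W=0
Move 5: B@(1,0) -> caps B=0 W=0
Move 6: W@(3,0) -> caps B=0 W=0
Move 7: B@(3,1) -> caps B=1 W=0
Move 8: W@(3,2) -> caps B=1 W=0
Move 9: B@(0,1) -> caps B=1 W=0
Move 10: W@(2,2) -> caps B=1 W=0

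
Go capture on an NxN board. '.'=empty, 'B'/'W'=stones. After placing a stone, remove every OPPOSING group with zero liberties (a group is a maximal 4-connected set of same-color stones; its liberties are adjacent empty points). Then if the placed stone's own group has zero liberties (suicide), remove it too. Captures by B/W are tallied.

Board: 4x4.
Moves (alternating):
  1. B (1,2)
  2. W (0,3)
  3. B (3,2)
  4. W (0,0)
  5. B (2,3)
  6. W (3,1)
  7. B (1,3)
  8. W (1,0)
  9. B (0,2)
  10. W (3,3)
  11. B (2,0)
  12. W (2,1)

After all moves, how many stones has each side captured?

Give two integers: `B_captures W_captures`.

Move 1: B@(1,2) -> caps B=0 W=0
Move 2: W@(0,3) -> caps B=0 W=0
Move 3: B@(3,2) -> caps B=0 W=0
Move 4: W@(0,0) -> caps B=0 W=0
Move 5: B@(2,3) -> caps B=0 W=0
Move 6: W@(3,1) -> caps B=0 W=0
Move 7: B@(1,3) -> caps B=0 W=0
Move 8: W@(1,0) -> caps B=0 W=0
Move 9: B@(0,2) -> caps B=1 W=0
Move 10: W@(3,3) -> caps B=1 W=0
Move 11: B@(2,0) -> caps B=1 W=0
Move 12: W@(2,1) -> caps B=1 W=0

Answer: 1 0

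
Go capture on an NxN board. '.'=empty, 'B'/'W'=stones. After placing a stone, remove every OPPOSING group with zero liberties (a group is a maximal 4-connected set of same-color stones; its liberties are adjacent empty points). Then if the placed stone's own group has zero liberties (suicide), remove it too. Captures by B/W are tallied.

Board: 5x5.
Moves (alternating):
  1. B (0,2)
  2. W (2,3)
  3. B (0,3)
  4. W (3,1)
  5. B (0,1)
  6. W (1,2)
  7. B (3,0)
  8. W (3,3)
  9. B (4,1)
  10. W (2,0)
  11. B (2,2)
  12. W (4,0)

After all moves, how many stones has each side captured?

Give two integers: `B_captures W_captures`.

Answer: 0 1

Derivation:
Move 1: B@(0,2) -> caps B=0 W=0
Move 2: W@(2,3) -> caps B=0 W=0
Move 3: B@(0,3) -> caps B=0 W=0
Move 4: W@(3,1) -> caps B=0 W=0
Move 5: B@(0,1) -> caps B=0 W=0
Move 6: W@(1,2) -> caps B=0 W=0
Move 7: B@(3,0) -> caps B=0 W=0
Move 8: W@(3,3) -> caps B=0 W=0
Move 9: B@(4,1) -> caps B=0 W=0
Move 10: W@(2,0) -> caps B=0 W=0
Move 11: B@(2,2) -> caps B=0 W=0
Move 12: W@(4,0) -> caps B=0 W=1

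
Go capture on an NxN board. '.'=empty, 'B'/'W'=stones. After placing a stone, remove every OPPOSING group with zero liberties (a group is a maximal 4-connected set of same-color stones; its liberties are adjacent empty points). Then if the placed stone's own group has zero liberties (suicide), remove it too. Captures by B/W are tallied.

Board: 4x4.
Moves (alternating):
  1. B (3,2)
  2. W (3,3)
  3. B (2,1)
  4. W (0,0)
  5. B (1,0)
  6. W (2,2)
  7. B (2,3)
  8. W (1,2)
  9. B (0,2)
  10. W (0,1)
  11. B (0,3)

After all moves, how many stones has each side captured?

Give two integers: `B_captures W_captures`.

Answer: 1 0

Derivation:
Move 1: B@(3,2) -> caps B=0 W=0
Move 2: W@(3,3) -> caps B=0 W=0
Move 3: B@(2,1) -> caps B=0 W=0
Move 4: W@(0,0) -> caps B=0 W=0
Move 5: B@(1,0) -> caps B=0 W=0
Move 6: W@(2,2) -> caps B=0 W=0
Move 7: B@(2,3) -> caps B=1 W=0
Move 8: W@(1,2) -> caps B=1 W=0
Move 9: B@(0,2) -> caps B=1 W=0
Move 10: W@(0,1) -> caps B=1 W=0
Move 11: B@(0,3) -> caps B=1 W=0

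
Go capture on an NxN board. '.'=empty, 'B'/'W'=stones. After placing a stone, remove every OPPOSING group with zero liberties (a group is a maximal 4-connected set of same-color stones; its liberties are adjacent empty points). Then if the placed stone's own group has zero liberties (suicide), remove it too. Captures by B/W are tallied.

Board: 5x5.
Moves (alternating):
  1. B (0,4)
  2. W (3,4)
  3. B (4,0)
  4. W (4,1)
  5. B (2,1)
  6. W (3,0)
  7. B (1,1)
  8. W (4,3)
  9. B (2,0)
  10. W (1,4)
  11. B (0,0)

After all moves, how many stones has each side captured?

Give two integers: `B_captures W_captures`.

Move 1: B@(0,4) -> caps B=0 W=0
Move 2: W@(3,4) -> caps B=0 W=0
Move 3: B@(4,0) -> caps B=0 W=0
Move 4: W@(4,1) -> caps B=0 W=0
Move 5: B@(2,1) -> caps B=0 W=0
Move 6: W@(3,0) -> caps B=0 W=1
Move 7: B@(1,1) -> caps B=0 W=1
Move 8: W@(4,3) -> caps B=0 W=1
Move 9: B@(2,0) -> caps B=0 W=1
Move 10: W@(1,4) -> caps B=0 W=1
Move 11: B@(0,0) -> caps B=0 W=1

Answer: 0 1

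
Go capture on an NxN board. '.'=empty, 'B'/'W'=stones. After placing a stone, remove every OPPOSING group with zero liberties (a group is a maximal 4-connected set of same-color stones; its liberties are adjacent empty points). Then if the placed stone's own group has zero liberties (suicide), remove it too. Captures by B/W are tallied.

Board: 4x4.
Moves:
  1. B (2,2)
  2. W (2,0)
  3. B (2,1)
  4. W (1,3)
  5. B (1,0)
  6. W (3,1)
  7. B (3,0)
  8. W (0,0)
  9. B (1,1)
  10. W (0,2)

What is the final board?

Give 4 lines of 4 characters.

Answer: W.W.
BB.W
.BB.
BW..

Derivation:
Move 1: B@(2,2) -> caps B=0 W=0
Move 2: W@(2,0) -> caps B=0 W=0
Move 3: B@(2,1) -> caps B=0 W=0
Move 4: W@(1,3) -> caps B=0 W=0
Move 5: B@(1,0) -> caps B=0 W=0
Move 6: W@(3,1) -> caps B=0 W=0
Move 7: B@(3,0) -> caps B=1 W=0
Move 8: W@(0,0) -> caps B=1 W=0
Move 9: B@(1,1) -> caps B=1 W=0
Move 10: W@(0,2) -> caps B=1 W=0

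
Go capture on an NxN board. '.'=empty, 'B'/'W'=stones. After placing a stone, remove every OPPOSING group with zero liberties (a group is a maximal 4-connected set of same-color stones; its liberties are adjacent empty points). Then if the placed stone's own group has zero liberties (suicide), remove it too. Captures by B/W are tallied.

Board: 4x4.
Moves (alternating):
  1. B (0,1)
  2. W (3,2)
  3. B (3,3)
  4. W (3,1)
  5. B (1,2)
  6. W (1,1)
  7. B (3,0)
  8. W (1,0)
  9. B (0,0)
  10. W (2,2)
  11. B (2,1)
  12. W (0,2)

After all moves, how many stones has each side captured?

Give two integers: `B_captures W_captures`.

Move 1: B@(0,1) -> caps B=0 W=0
Move 2: W@(3,2) -> caps B=0 W=0
Move 3: B@(3,3) -> caps B=0 W=0
Move 4: W@(3,1) -> caps B=0 W=0
Move 5: B@(1,2) -> caps B=0 W=0
Move 6: W@(1,1) -> caps B=0 W=0
Move 7: B@(3,0) -> caps B=0 W=0
Move 8: W@(1,0) -> caps B=0 W=0
Move 9: B@(0,0) -> caps B=0 W=0
Move 10: W@(2,2) -> caps B=0 W=0
Move 11: B@(2,1) -> caps B=0 W=0
Move 12: W@(0,2) -> caps B=0 W=2

Answer: 0 2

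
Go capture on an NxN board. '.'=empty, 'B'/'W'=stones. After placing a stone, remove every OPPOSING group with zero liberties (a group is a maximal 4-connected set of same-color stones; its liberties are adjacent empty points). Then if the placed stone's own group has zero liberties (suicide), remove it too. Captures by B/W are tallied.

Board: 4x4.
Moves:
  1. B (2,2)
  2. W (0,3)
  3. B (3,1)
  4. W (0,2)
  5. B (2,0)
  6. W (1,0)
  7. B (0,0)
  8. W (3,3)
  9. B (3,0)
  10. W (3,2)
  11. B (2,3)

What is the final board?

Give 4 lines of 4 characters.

Answer: B.WW
W...
B.BB
BB..

Derivation:
Move 1: B@(2,2) -> caps B=0 W=0
Move 2: W@(0,3) -> caps B=0 W=0
Move 3: B@(3,1) -> caps B=0 W=0
Move 4: W@(0,2) -> caps B=0 W=0
Move 5: B@(2,0) -> caps B=0 W=0
Move 6: W@(1,0) -> caps B=0 W=0
Move 7: B@(0,0) -> caps B=0 W=0
Move 8: W@(3,3) -> caps B=0 W=0
Move 9: B@(3,0) -> caps B=0 W=0
Move 10: W@(3,2) -> caps B=0 W=0
Move 11: B@(2,3) -> caps B=2 W=0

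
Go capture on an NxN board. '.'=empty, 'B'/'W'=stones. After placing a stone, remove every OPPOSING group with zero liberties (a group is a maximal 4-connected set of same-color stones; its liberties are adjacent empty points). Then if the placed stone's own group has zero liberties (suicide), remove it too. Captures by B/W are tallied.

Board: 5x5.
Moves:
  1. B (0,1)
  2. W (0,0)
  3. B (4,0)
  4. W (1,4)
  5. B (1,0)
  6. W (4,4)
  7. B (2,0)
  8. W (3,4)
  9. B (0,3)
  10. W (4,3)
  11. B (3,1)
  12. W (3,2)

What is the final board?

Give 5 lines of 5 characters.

Move 1: B@(0,1) -> caps B=0 W=0
Move 2: W@(0,0) -> caps B=0 W=0
Move 3: B@(4,0) -> caps B=0 W=0
Move 4: W@(1,4) -> caps B=0 W=0
Move 5: B@(1,0) -> caps B=1 W=0
Move 6: W@(4,4) -> caps B=1 W=0
Move 7: B@(2,0) -> caps B=1 W=0
Move 8: W@(3,4) -> caps B=1 W=0
Move 9: B@(0,3) -> caps B=1 W=0
Move 10: W@(4,3) -> caps B=1 W=0
Move 11: B@(3,1) -> caps B=1 W=0
Move 12: W@(3,2) -> caps B=1 W=0

Answer: .B.B.
B...W
B....
.BW.W
B..WW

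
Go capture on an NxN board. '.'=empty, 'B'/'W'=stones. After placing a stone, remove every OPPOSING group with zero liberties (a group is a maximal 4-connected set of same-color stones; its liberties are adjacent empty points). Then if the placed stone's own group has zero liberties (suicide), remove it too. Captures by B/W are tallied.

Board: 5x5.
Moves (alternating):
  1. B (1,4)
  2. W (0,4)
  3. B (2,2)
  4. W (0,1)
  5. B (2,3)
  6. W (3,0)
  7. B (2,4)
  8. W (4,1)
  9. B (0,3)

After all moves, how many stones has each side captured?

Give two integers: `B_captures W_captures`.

Answer: 1 0

Derivation:
Move 1: B@(1,4) -> caps B=0 W=0
Move 2: W@(0,4) -> caps B=0 W=0
Move 3: B@(2,2) -> caps B=0 W=0
Move 4: W@(0,1) -> caps B=0 W=0
Move 5: B@(2,3) -> caps B=0 W=0
Move 6: W@(3,0) -> caps B=0 W=0
Move 7: B@(2,4) -> caps B=0 W=0
Move 8: W@(4,1) -> caps B=0 W=0
Move 9: B@(0,3) -> caps B=1 W=0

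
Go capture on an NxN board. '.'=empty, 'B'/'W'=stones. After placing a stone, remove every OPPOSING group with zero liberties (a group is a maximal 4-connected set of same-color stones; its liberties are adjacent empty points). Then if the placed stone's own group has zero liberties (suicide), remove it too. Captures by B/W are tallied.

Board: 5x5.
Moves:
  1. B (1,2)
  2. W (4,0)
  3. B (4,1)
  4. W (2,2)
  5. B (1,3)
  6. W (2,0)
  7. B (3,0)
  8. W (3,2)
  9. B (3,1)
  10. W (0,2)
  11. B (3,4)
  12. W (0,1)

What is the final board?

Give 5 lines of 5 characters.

Answer: .WW..
..BB.
W.W..
BBW.B
.B...

Derivation:
Move 1: B@(1,2) -> caps B=0 W=0
Move 2: W@(4,0) -> caps B=0 W=0
Move 3: B@(4,1) -> caps B=0 W=0
Move 4: W@(2,2) -> caps B=0 W=0
Move 5: B@(1,3) -> caps B=0 W=0
Move 6: W@(2,0) -> caps B=0 W=0
Move 7: B@(3,0) -> caps B=1 W=0
Move 8: W@(3,2) -> caps B=1 W=0
Move 9: B@(3,1) -> caps B=1 W=0
Move 10: W@(0,2) -> caps B=1 W=0
Move 11: B@(3,4) -> caps B=1 W=0
Move 12: W@(0,1) -> caps B=1 W=0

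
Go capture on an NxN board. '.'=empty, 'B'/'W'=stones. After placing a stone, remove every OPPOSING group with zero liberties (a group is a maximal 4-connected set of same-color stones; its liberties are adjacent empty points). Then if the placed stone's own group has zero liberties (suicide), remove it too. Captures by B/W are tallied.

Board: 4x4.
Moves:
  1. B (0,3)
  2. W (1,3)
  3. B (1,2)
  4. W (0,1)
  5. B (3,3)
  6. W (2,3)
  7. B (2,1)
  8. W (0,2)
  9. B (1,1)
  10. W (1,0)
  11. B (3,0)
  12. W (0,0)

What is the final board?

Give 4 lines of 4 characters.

Answer: WWW.
WBBW
.B.W
B..B

Derivation:
Move 1: B@(0,3) -> caps B=0 W=0
Move 2: W@(1,3) -> caps B=0 W=0
Move 3: B@(1,2) -> caps B=0 W=0
Move 4: W@(0,1) -> caps B=0 W=0
Move 5: B@(3,3) -> caps B=0 W=0
Move 6: W@(2,3) -> caps B=0 W=0
Move 7: B@(2,1) -> caps B=0 W=0
Move 8: W@(0,2) -> caps B=0 W=1
Move 9: B@(1,1) -> caps B=0 W=1
Move 10: W@(1,0) -> caps B=0 W=1
Move 11: B@(3,0) -> caps B=0 W=1
Move 12: W@(0,0) -> caps B=0 W=1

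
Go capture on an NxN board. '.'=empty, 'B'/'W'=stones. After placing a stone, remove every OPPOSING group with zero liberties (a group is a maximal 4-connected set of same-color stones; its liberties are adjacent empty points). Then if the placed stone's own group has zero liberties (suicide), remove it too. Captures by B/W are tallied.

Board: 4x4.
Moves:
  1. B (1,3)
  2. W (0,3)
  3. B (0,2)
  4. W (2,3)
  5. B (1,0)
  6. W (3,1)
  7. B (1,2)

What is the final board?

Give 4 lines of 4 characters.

Answer: ..B.
B.BB
...W
.W..

Derivation:
Move 1: B@(1,3) -> caps B=0 W=0
Move 2: W@(0,3) -> caps B=0 W=0
Move 3: B@(0,2) -> caps B=1 W=0
Move 4: W@(2,3) -> caps B=1 W=0
Move 5: B@(1,0) -> caps B=1 W=0
Move 6: W@(3,1) -> caps B=1 W=0
Move 7: B@(1,2) -> caps B=1 W=0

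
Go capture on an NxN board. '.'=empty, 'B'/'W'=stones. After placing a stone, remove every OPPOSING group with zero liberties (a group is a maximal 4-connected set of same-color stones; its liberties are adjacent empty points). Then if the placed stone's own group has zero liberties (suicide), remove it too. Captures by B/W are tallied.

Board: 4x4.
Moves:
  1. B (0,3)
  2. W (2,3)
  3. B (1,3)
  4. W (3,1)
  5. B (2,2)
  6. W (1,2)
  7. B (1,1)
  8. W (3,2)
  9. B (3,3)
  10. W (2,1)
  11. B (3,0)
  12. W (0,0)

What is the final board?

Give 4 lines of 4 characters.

Answer: W..B
.BWB
.WB.
BWWB

Derivation:
Move 1: B@(0,3) -> caps B=0 W=0
Move 2: W@(2,3) -> caps B=0 W=0
Move 3: B@(1,3) -> caps B=0 W=0
Move 4: W@(3,1) -> caps B=0 W=0
Move 5: B@(2,2) -> caps B=0 W=0
Move 6: W@(1,2) -> caps B=0 W=0
Move 7: B@(1,1) -> caps B=0 W=0
Move 8: W@(3,2) -> caps B=0 W=0
Move 9: B@(3,3) -> caps B=1 W=0
Move 10: W@(2,1) -> caps B=1 W=0
Move 11: B@(3,0) -> caps B=1 W=0
Move 12: W@(0,0) -> caps B=1 W=0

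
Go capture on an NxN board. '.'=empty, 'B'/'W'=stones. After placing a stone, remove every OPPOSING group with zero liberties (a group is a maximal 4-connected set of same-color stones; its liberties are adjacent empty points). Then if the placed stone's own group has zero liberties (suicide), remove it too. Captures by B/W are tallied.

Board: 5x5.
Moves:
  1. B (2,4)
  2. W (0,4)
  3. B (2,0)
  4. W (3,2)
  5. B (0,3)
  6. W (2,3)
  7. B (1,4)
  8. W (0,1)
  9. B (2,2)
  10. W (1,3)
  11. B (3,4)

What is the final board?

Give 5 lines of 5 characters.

Answer: .W.B.
...WB
B.BWB
..W.B
.....

Derivation:
Move 1: B@(2,4) -> caps B=0 W=0
Move 2: W@(0,4) -> caps B=0 W=0
Move 3: B@(2,0) -> caps B=0 W=0
Move 4: W@(3,2) -> caps B=0 W=0
Move 5: B@(0,3) -> caps B=0 W=0
Move 6: W@(2,3) -> caps B=0 W=0
Move 7: B@(1,4) -> caps B=1 W=0
Move 8: W@(0,1) -> caps B=1 W=0
Move 9: B@(2,2) -> caps B=1 W=0
Move 10: W@(1,3) -> caps B=1 W=0
Move 11: B@(3,4) -> caps B=1 W=0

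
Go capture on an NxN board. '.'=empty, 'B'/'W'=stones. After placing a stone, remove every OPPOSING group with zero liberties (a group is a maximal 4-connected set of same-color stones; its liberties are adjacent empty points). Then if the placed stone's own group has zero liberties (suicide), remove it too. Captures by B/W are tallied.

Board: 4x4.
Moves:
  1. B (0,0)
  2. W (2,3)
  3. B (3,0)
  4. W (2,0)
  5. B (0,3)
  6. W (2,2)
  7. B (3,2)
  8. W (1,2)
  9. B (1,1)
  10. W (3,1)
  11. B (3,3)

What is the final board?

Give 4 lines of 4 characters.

Move 1: B@(0,0) -> caps B=0 W=0
Move 2: W@(2,3) -> caps B=0 W=0
Move 3: B@(3,0) -> caps B=0 W=0
Move 4: W@(2,0) -> caps B=0 W=0
Move 5: B@(0,3) -> caps B=0 W=0
Move 6: W@(2,2) -> caps B=0 W=0
Move 7: B@(3,2) -> caps B=0 W=0
Move 8: W@(1,2) -> caps B=0 W=0
Move 9: B@(1,1) -> caps B=0 W=0
Move 10: W@(3,1) -> caps B=0 W=1
Move 11: B@(3,3) -> caps B=0 W=1

Answer: B..B
.BW.
W.WW
.W..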